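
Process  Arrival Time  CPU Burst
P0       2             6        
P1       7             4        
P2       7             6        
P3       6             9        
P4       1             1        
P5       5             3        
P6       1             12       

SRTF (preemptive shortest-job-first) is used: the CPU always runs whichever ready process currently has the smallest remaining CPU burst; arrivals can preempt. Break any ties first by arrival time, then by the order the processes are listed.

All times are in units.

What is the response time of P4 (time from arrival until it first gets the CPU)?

0

Timeline: | idle 0-1 | P4 1-2 | P0 2-8 | P5 8-11 | P1 11-15 | P2 15-21 | P3 21-30 | P6 30-42 |
Completion: P0=8  P1=15  P2=21  P3=30  P4=2  P5=11  P6=42
Response(P4) = first start − arrival = 1 − 1 = 0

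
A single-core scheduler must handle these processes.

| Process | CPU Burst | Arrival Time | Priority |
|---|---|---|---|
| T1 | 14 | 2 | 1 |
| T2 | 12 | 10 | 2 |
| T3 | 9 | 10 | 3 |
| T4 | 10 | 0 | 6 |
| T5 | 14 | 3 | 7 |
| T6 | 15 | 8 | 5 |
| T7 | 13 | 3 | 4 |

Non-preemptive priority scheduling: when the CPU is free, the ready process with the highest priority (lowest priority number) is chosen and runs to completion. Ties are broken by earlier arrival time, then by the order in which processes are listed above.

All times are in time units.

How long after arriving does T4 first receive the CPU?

Gantt: | T4 0-10 | T1 10-24 | T2 24-36 | T3 36-45 | T7 45-58 | T6 58-73 | T5 73-87 |
Completion: T1=24  T2=36  T3=45  T4=10  T5=87  T6=73  T7=58
Response(T4) = first start − arrival = 0 − 0 = 0

0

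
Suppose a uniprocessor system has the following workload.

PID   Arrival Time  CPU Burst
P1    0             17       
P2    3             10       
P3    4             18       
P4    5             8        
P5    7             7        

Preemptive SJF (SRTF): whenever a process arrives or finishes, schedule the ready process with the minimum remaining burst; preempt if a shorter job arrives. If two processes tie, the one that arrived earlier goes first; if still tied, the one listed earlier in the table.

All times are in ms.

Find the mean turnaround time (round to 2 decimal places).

28.80

Schedule: | P1 0-3 | P2 3-13 | P5 13-20 | P4 20-28 | P1 28-42 | P3 42-60 |
Completion: P1=42  P2=13  P3=60  P4=28  P5=20
Turnaround times: P1=42, P2=10, P3=56, P4=23, P5=13
Average turnaround = (42+10+56+23+13) / 5 = 144/5 = 28.80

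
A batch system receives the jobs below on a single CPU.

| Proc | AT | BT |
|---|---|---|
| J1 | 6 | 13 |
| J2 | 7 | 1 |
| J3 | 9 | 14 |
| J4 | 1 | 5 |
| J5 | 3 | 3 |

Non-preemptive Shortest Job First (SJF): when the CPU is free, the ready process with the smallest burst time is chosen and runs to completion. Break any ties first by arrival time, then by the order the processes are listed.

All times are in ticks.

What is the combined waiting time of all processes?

23

Timeline: | idle 0-1 | J4 1-6 | J5 6-9 | J2 9-10 | J1 10-23 | J3 23-37 |
Completion: J1=23  J2=10  J3=37  J4=6  J5=9
Turnaround (C−A): J1=17  J2=3  J3=28  J4=5  J5=6
Waiting = turnaround − burst: J1=4, J2=2, J3=14, J4=0, J5=3
Total waiting = 4 + 2 + 14 + 0 + 3 = 23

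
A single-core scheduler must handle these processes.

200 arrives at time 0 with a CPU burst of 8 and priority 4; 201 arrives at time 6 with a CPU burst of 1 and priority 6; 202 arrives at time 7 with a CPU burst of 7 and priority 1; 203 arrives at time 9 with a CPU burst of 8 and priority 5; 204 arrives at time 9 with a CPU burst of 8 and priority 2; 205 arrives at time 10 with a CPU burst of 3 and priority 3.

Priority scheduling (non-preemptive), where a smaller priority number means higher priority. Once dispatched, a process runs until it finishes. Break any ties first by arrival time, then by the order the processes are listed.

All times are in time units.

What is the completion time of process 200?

Timeline: | 200 0-8 | 202 8-15 | 204 15-23 | 205 23-26 | 203 26-34 | 201 34-35 |
Completion: 200=8  201=35  202=15  203=34  204=23  205=26
Turnaround (C−A): 200=8  201=29  202=8  203=25  204=14  205=16

8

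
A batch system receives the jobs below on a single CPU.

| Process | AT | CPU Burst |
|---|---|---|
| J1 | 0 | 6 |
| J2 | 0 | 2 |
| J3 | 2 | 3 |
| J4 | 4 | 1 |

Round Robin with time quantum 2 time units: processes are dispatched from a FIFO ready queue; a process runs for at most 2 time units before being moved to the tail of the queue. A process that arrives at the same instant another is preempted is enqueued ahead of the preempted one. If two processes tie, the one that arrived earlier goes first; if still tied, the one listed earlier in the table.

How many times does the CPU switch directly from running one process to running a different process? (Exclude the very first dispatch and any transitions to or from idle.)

6

Schedule: | J1 0-2 | J2 2-4 | J3 4-6 | J1 6-8 | J4 8-9 | J3 9-10 | J1 10-12 |
Completion: J1=12  J2=4  J3=10  J4=9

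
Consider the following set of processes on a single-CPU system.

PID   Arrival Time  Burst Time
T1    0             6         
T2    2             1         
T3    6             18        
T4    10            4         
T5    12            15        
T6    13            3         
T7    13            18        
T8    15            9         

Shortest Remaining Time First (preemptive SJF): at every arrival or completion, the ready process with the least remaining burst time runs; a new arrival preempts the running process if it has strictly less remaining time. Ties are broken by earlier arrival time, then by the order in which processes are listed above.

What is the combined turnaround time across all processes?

167

Schedule: | T1 0-2 | T2 2-3 | T1 3-7 | T3 7-10 | T4 10-14 | T6 14-17 | T8 17-26 | T3 26-41 | T5 41-56 | T7 56-74 |
Completion: T1=7  T2=3  T3=41  T4=14  T5=56  T6=17  T7=74  T8=26
Turnaround = completion − arrival: T1=7, T2=1, T3=35, T4=4, T5=44, T6=4, T7=61, T8=11
Total turnaround = 7 + 1 + 35 + 4 + 44 + 4 + 61 + 11 = 167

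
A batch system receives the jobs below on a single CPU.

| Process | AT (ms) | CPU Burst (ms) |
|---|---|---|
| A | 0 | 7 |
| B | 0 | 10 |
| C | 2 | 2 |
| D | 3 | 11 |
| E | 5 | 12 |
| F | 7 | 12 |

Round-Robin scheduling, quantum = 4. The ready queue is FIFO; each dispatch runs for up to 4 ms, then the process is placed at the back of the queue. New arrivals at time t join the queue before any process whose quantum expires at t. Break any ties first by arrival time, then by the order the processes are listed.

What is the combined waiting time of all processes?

Gantt: | A 0-4 | B 4-8 | C 8-10 | D 10-14 | A 14-17 | E 17-21 | F 21-25 | B 25-29 | D 29-33 | E 33-37 | F 37-41 | B 41-43 | D 43-46 | E 46-50 | F 50-54 |
Completion: A=17  B=43  C=10  D=46  E=50  F=54
Waiting = turnaround − burst: A=10, B=33, C=6, D=32, E=33, F=35
Total waiting = 10 + 33 + 6 + 32 + 33 + 35 = 149

149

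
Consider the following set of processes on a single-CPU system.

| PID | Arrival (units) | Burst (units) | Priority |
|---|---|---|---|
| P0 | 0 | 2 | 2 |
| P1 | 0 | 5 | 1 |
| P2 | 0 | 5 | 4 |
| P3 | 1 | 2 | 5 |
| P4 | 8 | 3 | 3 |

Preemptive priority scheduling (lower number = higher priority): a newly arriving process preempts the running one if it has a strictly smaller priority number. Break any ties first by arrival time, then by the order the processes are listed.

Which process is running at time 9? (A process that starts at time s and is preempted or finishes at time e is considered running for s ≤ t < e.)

P4

Schedule: | P1 0-5 | P0 5-7 | P2 7-8 | P4 8-11 | P2 11-15 | P3 15-17 |
Completion: P0=7  P1=5  P2=15  P3=17  P4=11
Turnaround (C−A): P0=7  P1=5  P2=15  P3=16  P4=3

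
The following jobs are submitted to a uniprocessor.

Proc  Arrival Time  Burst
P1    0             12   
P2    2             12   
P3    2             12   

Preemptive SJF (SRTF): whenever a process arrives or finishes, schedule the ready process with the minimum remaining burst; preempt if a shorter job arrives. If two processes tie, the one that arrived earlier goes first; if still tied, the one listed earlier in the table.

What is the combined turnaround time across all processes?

68

Gantt: | P1 0-12 | P2 12-24 | P3 24-36 |
Completion: P1=12  P2=24  P3=36
Turnaround (C−A): P1=12  P2=22  P3=34
Turnaround = completion − arrival: P1=12, P2=22, P3=34
Total turnaround = 12 + 22 + 34 = 68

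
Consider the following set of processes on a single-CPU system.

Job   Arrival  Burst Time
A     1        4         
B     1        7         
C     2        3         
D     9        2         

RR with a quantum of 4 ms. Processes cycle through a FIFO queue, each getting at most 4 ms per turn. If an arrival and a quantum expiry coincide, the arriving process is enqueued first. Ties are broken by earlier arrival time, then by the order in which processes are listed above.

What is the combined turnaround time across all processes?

35

Schedule: | idle 0-1 | A 1-5 | B 5-9 | C 9-12 | D 12-14 | B 14-17 |
Completion: A=5  B=17  C=12  D=14
Turnaround (C−A): A=4  B=16  C=10  D=5
Turnaround = completion − arrival: A=4, B=16, C=10, D=5
Total turnaround = 4 + 16 + 10 + 5 = 35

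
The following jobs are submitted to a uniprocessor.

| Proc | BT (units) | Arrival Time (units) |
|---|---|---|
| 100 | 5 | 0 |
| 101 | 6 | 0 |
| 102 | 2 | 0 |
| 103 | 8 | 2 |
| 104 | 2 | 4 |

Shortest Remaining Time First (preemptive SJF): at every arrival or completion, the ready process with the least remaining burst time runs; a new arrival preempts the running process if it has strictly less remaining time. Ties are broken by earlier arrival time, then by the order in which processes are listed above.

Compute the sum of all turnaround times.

49

Schedule: | 102 0-2 | 100 2-4 | 104 4-6 | 100 6-9 | 101 9-15 | 103 15-23 |
Completion: 100=9  101=15  102=2  103=23  104=6
Turnaround = completion − arrival: 100=9, 101=15, 102=2, 103=21, 104=2
Total turnaround = 9 + 15 + 2 + 21 + 2 = 49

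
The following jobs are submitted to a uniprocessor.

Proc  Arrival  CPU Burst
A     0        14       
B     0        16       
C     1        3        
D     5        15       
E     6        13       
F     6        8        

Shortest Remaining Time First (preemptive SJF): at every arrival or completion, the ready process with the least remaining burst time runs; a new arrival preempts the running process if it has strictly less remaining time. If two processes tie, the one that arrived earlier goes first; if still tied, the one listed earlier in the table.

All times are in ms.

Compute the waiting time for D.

Timeline: | A 0-1 | C 1-4 | A 4-6 | F 6-14 | A 14-25 | E 25-38 | D 38-53 | B 53-69 |
Completion: A=25  B=69  C=4  D=53  E=38  F=14
Waiting(D) = turnaround − burst = 48 − 15 = 33

33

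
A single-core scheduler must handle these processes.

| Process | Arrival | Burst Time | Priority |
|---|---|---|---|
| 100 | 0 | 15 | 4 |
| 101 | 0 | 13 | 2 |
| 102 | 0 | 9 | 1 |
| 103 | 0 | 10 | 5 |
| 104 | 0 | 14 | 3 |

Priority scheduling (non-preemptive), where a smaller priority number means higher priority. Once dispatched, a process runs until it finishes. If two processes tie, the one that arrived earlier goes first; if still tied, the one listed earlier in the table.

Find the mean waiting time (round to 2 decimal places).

23.60

Schedule: | 102 0-9 | 101 9-22 | 104 22-36 | 100 36-51 | 103 51-61 |
Completion: 100=51  101=22  102=9  103=61  104=36
Waiting times: 100=36, 101=9, 102=0, 103=51, 104=22
Average waiting = (36+9+0+51+22) / 5 = 118/5 = 23.60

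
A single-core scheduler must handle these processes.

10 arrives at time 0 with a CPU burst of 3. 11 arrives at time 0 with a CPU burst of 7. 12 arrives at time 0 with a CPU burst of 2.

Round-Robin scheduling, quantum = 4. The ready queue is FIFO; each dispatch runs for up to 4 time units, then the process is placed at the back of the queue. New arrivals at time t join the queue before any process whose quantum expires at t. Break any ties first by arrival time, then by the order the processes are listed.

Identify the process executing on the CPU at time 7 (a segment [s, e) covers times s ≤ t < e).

Timeline: | 10 0-3 | 11 3-7 | 12 7-9 | 11 9-12 |
Completion: 10=3  11=12  12=9

12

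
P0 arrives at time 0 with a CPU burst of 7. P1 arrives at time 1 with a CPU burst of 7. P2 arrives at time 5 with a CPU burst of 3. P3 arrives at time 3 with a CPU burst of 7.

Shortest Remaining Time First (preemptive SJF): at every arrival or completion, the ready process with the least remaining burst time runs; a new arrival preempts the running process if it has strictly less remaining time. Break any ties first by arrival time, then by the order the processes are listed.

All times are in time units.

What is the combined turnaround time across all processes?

Gantt: | P0 0-7 | P2 7-10 | P1 10-17 | P3 17-24 |
Completion: P0=7  P1=17  P2=10  P3=24
Turnaround = completion − arrival: P0=7, P1=16, P2=5, P3=21
Total turnaround = 7 + 16 + 5 + 21 = 49

49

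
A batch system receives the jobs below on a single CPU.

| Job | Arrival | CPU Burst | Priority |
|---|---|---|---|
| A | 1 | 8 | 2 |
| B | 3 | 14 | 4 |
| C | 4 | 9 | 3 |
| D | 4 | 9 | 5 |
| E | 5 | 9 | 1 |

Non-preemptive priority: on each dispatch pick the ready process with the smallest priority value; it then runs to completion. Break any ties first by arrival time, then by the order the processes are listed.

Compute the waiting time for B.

24

Gantt: | idle 0-1 | A 1-9 | E 9-18 | C 18-27 | B 27-41 | D 41-50 |
Completion: A=9  B=41  C=27  D=50  E=18
Waiting(B) = turnaround − burst = 38 − 14 = 24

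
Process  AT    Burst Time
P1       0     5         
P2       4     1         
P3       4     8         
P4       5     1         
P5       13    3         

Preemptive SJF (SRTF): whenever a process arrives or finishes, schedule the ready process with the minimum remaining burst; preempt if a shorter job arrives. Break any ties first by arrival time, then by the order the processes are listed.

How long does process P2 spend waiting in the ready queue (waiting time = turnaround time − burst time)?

1

Gantt: | P1 0-5 | P2 5-6 | P4 6-7 | P3 7-15 | P5 15-18 |
Completion: P1=5  P2=6  P3=15  P4=7  P5=18
Turnaround (C−A): P1=5  P2=2  P3=11  P4=2  P5=5
Waiting(P2) = turnaround − burst = 2 − 1 = 1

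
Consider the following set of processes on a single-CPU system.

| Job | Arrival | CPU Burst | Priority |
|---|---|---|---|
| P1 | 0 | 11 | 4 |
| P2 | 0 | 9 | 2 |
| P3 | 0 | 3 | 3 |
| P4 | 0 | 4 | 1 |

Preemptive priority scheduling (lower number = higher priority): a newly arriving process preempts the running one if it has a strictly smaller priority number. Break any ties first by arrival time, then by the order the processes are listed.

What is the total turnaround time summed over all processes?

60

Schedule: | P4 0-4 | P2 4-13 | P3 13-16 | P1 16-27 |
Completion: P1=27  P2=13  P3=16  P4=4
Turnaround (C−A): P1=27  P2=13  P3=16  P4=4
Turnaround = completion − arrival: P1=27, P2=13, P3=16, P4=4
Total turnaround = 27 + 13 + 16 + 4 = 60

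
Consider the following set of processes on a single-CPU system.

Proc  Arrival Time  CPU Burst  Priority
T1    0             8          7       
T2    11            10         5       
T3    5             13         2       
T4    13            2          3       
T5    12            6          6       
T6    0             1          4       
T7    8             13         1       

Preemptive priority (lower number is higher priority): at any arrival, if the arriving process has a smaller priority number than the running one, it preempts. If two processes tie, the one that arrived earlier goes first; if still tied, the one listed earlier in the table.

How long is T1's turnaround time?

53

Schedule: | T6 0-1 | T1 1-5 | T3 5-8 | T7 8-21 | T3 21-31 | T4 31-33 | T2 33-43 | T5 43-49 | T1 49-53 |
Completion: T1=53  T2=43  T3=31  T4=33  T5=49  T6=1  T7=21
Turnaround (C−A): T1=53  T2=32  T3=26  T4=20  T5=37  T6=1  T7=13
Turnaround(T1) = completion − arrival = 53 − 0 = 53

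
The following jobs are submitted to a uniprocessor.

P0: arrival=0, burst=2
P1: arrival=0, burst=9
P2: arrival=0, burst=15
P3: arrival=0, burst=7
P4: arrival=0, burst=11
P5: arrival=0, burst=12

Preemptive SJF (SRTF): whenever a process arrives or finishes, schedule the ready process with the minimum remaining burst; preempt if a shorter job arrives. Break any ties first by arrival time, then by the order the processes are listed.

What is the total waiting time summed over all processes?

99

Gantt: | P0 0-2 | P3 2-9 | P1 9-18 | P4 18-29 | P5 29-41 | P2 41-56 |
Completion: P0=2  P1=18  P2=56  P3=9  P4=29  P5=41
Waiting = turnaround − burst: P0=0, P1=9, P2=41, P3=2, P4=18, P5=29
Total waiting = 0 + 9 + 41 + 2 + 18 + 29 = 99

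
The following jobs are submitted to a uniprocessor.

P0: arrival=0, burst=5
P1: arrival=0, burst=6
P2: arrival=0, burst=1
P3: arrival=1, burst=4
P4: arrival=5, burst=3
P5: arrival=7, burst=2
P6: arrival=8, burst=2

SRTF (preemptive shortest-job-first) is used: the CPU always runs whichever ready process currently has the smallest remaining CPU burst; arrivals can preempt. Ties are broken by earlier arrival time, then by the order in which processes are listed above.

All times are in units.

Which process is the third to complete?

P4

Gantt: | P2 0-1 | P3 1-5 | P4 5-8 | P5 8-10 | P6 10-12 | P0 12-17 | P1 17-23 |
Completion: P0=17  P1=23  P2=1  P3=5  P4=8  P5=10  P6=12
Finish order: P2 → P3 → P4 → P5 → P6 → P0 → P1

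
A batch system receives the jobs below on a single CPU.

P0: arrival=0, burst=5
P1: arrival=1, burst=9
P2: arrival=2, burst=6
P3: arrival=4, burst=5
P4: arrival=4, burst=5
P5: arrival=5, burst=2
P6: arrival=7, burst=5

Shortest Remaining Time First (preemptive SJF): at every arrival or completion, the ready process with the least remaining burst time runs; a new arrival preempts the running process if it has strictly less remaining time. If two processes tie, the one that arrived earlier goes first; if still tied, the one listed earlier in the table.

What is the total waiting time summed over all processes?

68

Timeline: | P0 0-5 | P5 5-7 | P3 7-12 | P4 12-17 | P6 17-22 | P2 22-28 | P1 28-37 |
Completion: P0=5  P1=37  P2=28  P3=12  P4=17  P5=7  P6=22
Turnaround (C−A): P0=5  P1=36  P2=26  P3=8  P4=13  P5=2  P6=15
Waiting = turnaround − burst: P0=0, P1=27, P2=20, P3=3, P4=8, P5=0, P6=10
Total waiting = 0 + 27 + 20 + 3 + 8 + 0 + 10 = 68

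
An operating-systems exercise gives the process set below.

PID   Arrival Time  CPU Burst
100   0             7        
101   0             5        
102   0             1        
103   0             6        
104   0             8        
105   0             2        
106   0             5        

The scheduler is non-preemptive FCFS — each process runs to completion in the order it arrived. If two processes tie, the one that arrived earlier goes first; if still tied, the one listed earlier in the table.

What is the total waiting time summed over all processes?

Schedule: | 100 0-7 | 101 7-12 | 102 12-13 | 103 13-19 | 104 19-27 | 105 27-29 | 106 29-34 |
Completion: 100=7  101=12  102=13  103=19  104=27  105=29  106=34
Turnaround (C−A): 100=7  101=12  102=13  103=19  104=27  105=29  106=34
Waiting = turnaround − burst: 100=0, 101=7, 102=12, 103=13, 104=19, 105=27, 106=29
Total waiting = 0 + 7 + 12 + 13 + 19 + 27 + 29 = 107

107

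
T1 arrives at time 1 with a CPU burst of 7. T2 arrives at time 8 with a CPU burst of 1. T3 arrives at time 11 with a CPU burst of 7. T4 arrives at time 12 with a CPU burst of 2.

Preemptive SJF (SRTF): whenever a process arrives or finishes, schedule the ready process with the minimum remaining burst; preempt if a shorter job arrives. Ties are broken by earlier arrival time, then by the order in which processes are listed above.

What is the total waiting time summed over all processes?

Schedule: | idle 0-1 | T1 1-8 | T2 8-9 | idle 9-11 | T3 11-12 | T4 12-14 | T3 14-20 |
Completion: T1=8  T2=9  T3=20  T4=14
Turnaround (C−A): T1=7  T2=1  T3=9  T4=2
Waiting = turnaround − burst: T1=0, T2=0, T3=2, T4=0
Total waiting = 0 + 0 + 2 + 0 = 2

2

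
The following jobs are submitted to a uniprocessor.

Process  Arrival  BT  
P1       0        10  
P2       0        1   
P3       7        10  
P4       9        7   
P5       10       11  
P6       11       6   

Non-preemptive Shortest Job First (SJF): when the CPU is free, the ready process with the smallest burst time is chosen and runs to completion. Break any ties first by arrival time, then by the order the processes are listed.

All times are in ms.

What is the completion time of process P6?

17

Schedule: | P2 0-1 | P1 1-11 | P6 11-17 | P4 17-24 | P3 24-34 | P5 34-45 |
Completion: P1=11  P2=1  P3=34  P4=24  P5=45  P6=17
Turnaround (C−A): P1=11  P2=1  P3=27  P4=15  P5=35  P6=6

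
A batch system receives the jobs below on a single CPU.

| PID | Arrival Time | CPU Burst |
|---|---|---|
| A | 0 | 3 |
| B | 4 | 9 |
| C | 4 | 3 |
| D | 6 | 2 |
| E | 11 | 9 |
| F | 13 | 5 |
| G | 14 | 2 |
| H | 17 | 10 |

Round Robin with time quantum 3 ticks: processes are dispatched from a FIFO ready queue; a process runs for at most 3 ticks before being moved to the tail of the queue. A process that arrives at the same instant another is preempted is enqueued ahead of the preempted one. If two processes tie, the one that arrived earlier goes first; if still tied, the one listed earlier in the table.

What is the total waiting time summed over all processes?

Schedule: | A 0-3 | idle 3-4 | B 4-7 | C 7-10 | D 10-12 | B 12-15 | E 15-18 | F 18-21 | G 21-23 | B 23-26 | H 26-29 | E 29-32 | F 32-34 | H 34-37 | E 37-40 | H 40-44 |
Completion: A=3  B=26  C=10  D=12  E=40  F=34  G=23  H=44
Waiting = turnaround − burst: A=0, B=13, C=3, D=4, E=20, F=16, G=7, H=17
Total waiting = 0 + 13 + 3 + 4 + 20 + 16 + 7 + 17 = 80

80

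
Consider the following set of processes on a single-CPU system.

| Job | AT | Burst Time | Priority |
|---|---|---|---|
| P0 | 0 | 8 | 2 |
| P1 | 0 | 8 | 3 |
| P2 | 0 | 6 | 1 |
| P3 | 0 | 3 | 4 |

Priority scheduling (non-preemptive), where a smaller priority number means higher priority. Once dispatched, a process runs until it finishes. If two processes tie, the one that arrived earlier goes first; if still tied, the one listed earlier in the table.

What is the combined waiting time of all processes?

42

Timeline: | P2 0-6 | P0 6-14 | P1 14-22 | P3 22-25 |
Completion: P0=14  P1=22  P2=6  P3=25
Turnaround (C−A): P0=14  P1=22  P2=6  P3=25
Waiting = turnaround − burst: P0=6, P1=14, P2=0, P3=22
Total waiting = 6 + 14 + 0 + 22 = 42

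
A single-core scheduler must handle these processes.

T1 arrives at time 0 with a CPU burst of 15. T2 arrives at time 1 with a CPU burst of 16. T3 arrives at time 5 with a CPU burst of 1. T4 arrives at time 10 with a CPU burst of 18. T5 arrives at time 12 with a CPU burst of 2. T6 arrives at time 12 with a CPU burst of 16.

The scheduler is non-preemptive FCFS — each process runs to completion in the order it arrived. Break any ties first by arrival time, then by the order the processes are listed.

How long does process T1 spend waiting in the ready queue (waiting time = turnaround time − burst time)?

Schedule: | T1 0-15 | T2 15-31 | T3 31-32 | T4 32-50 | T5 50-52 | T6 52-68 |
Completion: T1=15  T2=31  T3=32  T4=50  T5=52  T6=68
Turnaround (C−A): T1=15  T2=30  T3=27  T4=40  T5=40  T6=56
Waiting(T1) = turnaround − burst = 15 − 15 = 0

0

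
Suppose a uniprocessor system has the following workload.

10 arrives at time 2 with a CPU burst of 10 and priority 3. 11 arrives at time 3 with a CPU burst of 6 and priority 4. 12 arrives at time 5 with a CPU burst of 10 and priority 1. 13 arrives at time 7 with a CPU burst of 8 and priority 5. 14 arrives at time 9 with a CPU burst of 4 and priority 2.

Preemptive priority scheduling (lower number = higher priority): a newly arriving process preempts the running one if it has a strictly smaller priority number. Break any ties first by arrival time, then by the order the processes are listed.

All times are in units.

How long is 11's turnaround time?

29

Schedule: | idle 0-2 | 10 2-5 | 12 5-15 | 14 15-19 | 10 19-26 | 11 26-32 | 13 32-40 |
Completion: 10=26  11=32  12=15  13=40  14=19
Turnaround (C−A): 10=24  11=29  12=10  13=33  14=10
Turnaround(11) = completion − arrival = 32 − 3 = 29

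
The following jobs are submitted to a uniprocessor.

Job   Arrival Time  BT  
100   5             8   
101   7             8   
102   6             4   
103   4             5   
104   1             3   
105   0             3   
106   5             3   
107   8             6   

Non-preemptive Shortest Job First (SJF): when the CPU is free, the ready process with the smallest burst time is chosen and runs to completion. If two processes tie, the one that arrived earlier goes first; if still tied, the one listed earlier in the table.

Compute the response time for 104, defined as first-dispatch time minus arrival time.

Timeline: | 105 0-3 | 104 3-6 | 106 6-9 | 102 9-13 | 103 13-18 | 107 18-24 | 100 24-32 | 101 32-40 |
Completion: 100=32  101=40  102=13  103=18  104=6  105=3  106=9  107=24
Response(104) = first start − arrival = 3 − 1 = 2

2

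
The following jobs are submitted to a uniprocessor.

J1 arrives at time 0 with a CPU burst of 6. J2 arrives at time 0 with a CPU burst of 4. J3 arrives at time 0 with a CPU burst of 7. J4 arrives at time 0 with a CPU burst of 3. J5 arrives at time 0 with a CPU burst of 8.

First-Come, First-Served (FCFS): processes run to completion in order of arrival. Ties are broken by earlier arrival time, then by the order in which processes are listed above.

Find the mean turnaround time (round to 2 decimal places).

Timeline: | J1 0-6 | J2 6-10 | J3 10-17 | J4 17-20 | J5 20-28 |
Completion: J1=6  J2=10  J3=17  J4=20  J5=28
Turnaround times: J1=6, J2=10, J3=17, J4=20, J5=28
Average turnaround = (6+10+17+20+28) / 5 = 81/5 = 16.20

16.20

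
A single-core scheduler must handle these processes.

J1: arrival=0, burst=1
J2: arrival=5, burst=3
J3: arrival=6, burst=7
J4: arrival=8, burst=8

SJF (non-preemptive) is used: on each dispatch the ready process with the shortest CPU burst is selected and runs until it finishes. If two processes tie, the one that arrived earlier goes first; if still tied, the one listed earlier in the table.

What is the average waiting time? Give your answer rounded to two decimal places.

Schedule: | J1 0-1 | idle 1-5 | J2 5-8 | J3 8-15 | J4 15-23 |
Completion: J1=1  J2=8  J3=15  J4=23
Waiting times: J1=0, J2=0, J3=2, J4=7
Average waiting = (0+0+2+7) / 4 = 9/4 = 2.25

2.25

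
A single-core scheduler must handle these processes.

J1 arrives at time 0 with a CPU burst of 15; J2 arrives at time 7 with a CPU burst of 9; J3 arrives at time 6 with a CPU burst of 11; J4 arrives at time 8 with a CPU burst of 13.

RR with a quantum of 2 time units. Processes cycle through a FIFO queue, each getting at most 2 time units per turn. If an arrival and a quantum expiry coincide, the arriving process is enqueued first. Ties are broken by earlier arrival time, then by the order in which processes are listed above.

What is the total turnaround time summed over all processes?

Timeline: | J1 0-6 | J3 6-8 | J1 8-10 | J2 10-12 | J4 12-14 | J3 14-16 | J1 16-18 | J2 18-20 | J4 20-22 | J3 22-24 | J1 24-26 | J2 26-28 | J4 28-30 | J3 30-32 | J1 32-34 | J2 34-36 | J4 36-38 | J3 38-40 | J1 40-41 | J2 41-42 | J4 42-44 | J3 44-45 | J4 45-48 |
Completion: J1=41  J2=42  J3=45  J4=48
Turnaround (C−A): J1=41  J2=35  J3=39  J4=40
Turnaround = completion − arrival: J1=41, J2=35, J3=39, J4=40
Total turnaround = 41 + 35 + 39 + 40 = 155

155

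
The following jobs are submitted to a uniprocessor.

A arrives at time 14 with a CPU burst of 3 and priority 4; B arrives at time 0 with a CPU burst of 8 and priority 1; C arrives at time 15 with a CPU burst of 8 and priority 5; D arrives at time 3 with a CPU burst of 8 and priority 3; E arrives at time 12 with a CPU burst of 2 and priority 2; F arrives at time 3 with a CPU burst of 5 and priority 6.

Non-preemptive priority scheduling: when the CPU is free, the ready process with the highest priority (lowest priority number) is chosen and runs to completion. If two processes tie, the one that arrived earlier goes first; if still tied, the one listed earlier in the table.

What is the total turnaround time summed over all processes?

Timeline: | B 0-8 | D 8-16 | E 16-18 | A 18-21 | C 21-29 | F 29-34 |
Completion: A=21  B=8  C=29  D=16  E=18  F=34
Turnaround = completion − arrival: A=7, B=8, C=14, D=13, E=6, F=31
Total turnaround = 7 + 8 + 14 + 13 + 6 + 31 = 79

79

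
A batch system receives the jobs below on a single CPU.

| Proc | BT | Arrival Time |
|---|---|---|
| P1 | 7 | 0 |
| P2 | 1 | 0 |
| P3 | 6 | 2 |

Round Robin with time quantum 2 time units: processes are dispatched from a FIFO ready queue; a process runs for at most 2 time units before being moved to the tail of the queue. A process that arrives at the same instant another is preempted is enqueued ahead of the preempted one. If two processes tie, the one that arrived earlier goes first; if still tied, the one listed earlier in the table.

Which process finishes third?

P1

Schedule: | P1 0-2 | P2 2-3 | P3 3-5 | P1 5-7 | P3 7-9 | P1 9-11 | P3 11-13 | P1 13-14 |
Completion: P1=14  P2=3  P3=13
Turnaround (C−A): P1=14  P2=3  P3=11
Finish order: P2 → P3 → P1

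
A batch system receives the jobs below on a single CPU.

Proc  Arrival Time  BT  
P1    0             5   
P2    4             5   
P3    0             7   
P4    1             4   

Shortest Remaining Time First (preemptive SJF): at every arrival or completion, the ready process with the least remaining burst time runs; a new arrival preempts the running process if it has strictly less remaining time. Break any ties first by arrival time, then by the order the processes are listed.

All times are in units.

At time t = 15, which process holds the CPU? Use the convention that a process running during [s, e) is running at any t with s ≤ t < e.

Timeline: | P1 0-5 | P4 5-9 | P2 9-14 | P3 14-21 |
Completion: P1=5  P2=14  P3=21  P4=9
Turnaround (C−A): P1=5  P2=10  P3=21  P4=8

P3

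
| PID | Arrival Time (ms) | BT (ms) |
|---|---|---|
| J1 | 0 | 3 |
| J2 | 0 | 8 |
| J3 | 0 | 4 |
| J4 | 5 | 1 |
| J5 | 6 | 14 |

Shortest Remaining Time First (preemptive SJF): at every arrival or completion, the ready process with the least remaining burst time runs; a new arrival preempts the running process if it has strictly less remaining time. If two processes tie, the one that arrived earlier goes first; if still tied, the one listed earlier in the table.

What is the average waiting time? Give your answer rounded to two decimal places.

Timeline: | J1 0-3 | J3 3-5 | J4 5-6 | J3 6-8 | J2 8-16 | J5 16-30 |
Completion: J1=3  J2=16  J3=8  J4=6  J5=30
Turnaround (C−A): J1=3  J2=16  J3=8  J4=1  J5=24
Waiting times: J1=0, J2=8, J3=4, J4=0, J5=10
Average waiting = (0+8+4+0+10) / 5 = 22/5 = 4.40

4.40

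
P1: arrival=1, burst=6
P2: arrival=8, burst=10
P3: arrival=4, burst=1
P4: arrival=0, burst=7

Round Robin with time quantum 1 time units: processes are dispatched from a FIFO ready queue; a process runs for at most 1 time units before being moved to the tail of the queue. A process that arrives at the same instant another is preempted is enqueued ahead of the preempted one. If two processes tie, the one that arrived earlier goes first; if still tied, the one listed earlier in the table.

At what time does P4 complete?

Schedule: | P4 0-1 | P1 1-2 | P4 2-3 | P1 3-4 | P4 4-5 | P3 5-6 | P1 6-7 | P4 7-8 | P1 8-9 | P2 9-10 | P4 10-11 | P1 11-12 | P2 12-13 | P4 13-14 | P1 14-15 | P2 15-16 | P4 16-17 | P2 17-24 |
Completion: P1=15  P2=24  P3=6  P4=17

17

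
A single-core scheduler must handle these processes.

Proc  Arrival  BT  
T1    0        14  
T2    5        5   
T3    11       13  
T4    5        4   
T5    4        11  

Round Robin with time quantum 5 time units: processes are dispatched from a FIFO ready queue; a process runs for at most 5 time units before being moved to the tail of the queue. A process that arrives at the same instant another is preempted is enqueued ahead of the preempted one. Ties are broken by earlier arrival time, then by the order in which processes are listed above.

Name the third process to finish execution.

Schedule: | T1 0-5 | T5 5-10 | T2 10-15 | T4 15-19 | T1 19-24 | T5 24-29 | T3 29-34 | T1 34-38 | T5 38-39 | T3 39-47 |
Completion: T1=38  T2=15  T3=47  T4=19  T5=39
Turnaround (C−A): T1=38  T2=10  T3=36  T4=14  T5=35
Finish order: T2 → T4 → T1 → T5 → T3

T1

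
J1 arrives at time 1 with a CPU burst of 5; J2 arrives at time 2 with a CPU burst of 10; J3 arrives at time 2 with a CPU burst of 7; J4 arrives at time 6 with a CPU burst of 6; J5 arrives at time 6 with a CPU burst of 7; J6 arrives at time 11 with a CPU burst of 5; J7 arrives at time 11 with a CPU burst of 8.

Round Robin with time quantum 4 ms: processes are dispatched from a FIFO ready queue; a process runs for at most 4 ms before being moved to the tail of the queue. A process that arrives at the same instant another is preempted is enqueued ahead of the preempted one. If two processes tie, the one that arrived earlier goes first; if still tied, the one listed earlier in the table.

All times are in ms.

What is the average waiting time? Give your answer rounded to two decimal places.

Timeline: | idle 0-1 | J1 1-5 | J2 5-9 | J3 9-13 | J1 13-14 | J4 14-18 | J5 18-22 | J2 22-26 | J6 26-30 | J7 30-34 | J3 34-37 | J4 37-39 | J5 39-42 | J2 42-44 | J6 44-45 | J7 45-49 |
Completion: J1=14  J2=44  J3=37  J4=39  J5=42  J6=45  J7=49
Turnaround (C−A): J1=13  J2=42  J3=35  J4=33  J5=36  J6=34  J7=38
Waiting times: J1=8, J2=32, J3=28, J4=27, J5=29, J6=29, J7=30
Average waiting = (8+32+28+27+29+29+30) / 7 = 183/7 = 26.14

26.14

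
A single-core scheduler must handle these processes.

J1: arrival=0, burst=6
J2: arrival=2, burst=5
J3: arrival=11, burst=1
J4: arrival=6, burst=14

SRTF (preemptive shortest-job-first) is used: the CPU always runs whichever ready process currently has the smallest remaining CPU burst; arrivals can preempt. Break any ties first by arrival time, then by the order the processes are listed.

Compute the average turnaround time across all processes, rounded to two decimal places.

9.00

Gantt: | J1 0-6 | J2 6-11 | J3 11-12 | J4 12-26 |
Completion: J1=6  J2=11  J3=12  J4=26
Turnaround (C−A): J1=6  J2=9  J3=1  J4=20
Turnaround times: J1=6, J2=9, J3=1, J4=20
Average turnaround = (6+9+1+20) / 4 = 36/4 = 9.00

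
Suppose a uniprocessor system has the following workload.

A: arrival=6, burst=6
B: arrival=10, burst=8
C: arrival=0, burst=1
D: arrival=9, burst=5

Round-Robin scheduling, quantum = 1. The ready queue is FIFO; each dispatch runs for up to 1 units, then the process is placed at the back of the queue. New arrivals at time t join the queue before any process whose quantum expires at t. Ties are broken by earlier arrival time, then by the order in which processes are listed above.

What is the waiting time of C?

Gantt: | C 0-1 | idle 1-6 | A 6-9 | D 9-10 | A 10-11 | B 11-12 | D 12-13 | A 13-14 | B 14-15 | D 15-16 | A 16-17 | B 17-18 | D 18-19 | B 19-20 | D 20-21 | B 21-25 |
Completion: A=17  B=25  C=1  D=21
Waiting(C) = turnaround − burst = 1 − 1 = 0

0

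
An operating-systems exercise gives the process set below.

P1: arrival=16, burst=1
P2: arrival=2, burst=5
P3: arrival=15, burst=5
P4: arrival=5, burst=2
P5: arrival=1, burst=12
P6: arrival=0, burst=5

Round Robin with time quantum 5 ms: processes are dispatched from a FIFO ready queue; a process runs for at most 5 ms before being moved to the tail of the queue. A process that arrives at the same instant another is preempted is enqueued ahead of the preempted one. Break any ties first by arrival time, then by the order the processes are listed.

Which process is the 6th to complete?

Timeline: | P6 0-5 | P5 5-10 | P2 10-15 | P4 15-17 | P5 17-22 | P3 22-27 | P1 27-28 | P5 28-30 |
Completion: P1=28  P2=15  P3=27  P4=17  P5=30  P6=5
Turnaround (C−A): P1=12  P2=13  P3=12  P4=12  P5=29  P6=5
Finish order: P6 → P2 → P4 → P3 → P1 → P5

P5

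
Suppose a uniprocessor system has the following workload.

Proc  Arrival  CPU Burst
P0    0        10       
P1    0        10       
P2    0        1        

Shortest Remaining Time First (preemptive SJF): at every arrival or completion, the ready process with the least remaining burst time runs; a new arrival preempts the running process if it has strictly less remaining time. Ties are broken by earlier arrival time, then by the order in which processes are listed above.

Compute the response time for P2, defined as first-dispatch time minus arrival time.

0

Schedule: | P2 0-1 | P0 1-11 | P1 11-21 |
Completion: P0=11  P1=21  P2=1
Turnaround (C−A): P0=11  P1=21  P2=1
Response(P2) = first start − arrival = 0 − 0 = 0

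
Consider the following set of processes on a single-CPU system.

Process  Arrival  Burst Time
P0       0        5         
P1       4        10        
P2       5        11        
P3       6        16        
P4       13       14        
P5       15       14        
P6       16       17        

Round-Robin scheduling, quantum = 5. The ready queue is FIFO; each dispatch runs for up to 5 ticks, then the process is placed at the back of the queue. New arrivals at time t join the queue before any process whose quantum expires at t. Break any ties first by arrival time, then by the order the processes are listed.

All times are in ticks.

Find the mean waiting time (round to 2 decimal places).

38.71

Gantt: | P0 0-5 | P1 5-10 | P2 10-15 | P3 15-20 | P1 20-25 | P4 25-30 | P5 30-35 | P2 35-40 | P6 40-45 | P3 45-50 | P4 50-55 | P5 55-60 | P2 60-61 | P6 61-66 | P3 66-71 | P4 71-75 | P5 75-79 | P6 79-84 | P3 84-85 | P6 85-87 |
Completion: P0=5  P1=25  P2=61  P3=85  P4=75  P5=79  P6=87
Waiting times: P0=0, P1=11, P2=45, P3=63, P4=48, P5=50, P6=54
Average waiting = (0+11+45+63+48+50+54) / 7 = 271/7 = 38.71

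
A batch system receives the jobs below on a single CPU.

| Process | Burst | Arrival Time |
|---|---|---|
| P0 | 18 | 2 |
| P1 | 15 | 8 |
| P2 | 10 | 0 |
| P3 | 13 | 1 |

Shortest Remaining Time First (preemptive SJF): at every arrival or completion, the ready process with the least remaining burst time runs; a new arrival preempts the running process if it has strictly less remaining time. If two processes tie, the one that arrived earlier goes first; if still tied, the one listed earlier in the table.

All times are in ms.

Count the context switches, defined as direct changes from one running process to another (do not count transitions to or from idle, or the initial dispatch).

Gantt: | P2 0-10 | P3 10-23 | P1 23-38 | P0 38-56 |
Completion: P0=56  P1=38  P2=10  P3=23

3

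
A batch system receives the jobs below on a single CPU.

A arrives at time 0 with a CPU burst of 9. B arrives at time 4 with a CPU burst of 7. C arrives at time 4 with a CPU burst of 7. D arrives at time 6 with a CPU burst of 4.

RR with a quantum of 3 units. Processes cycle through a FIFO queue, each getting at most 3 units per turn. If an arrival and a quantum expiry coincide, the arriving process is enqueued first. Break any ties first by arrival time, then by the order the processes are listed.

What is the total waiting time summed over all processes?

55

Schedule: | A 0-6 | B 6-9 | C 9-12 | D 12-15 | A 15-18 | B 18-21 | C 21-24 | D 24-25 | B 25-26 | C 26-27 |
Completion: A=18  B=26  C=27  D=25
Waiting = turnaround − burst: A=9, B=15, C=16, D=15
Total waiting = 9 + 15 + 16 + 15 = 55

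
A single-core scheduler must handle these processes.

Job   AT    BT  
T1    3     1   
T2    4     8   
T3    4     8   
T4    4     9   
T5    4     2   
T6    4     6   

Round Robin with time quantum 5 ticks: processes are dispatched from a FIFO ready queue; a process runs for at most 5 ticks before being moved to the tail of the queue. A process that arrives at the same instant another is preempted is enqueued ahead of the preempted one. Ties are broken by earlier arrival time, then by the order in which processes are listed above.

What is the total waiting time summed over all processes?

102

Gantt: | idle 0-3 | T1 3-4 | T2 4-9 | T3 9-14 | T4 14-19 | T5 19-21 | T6 21-26 | T2 26-29 | T3 29-32 | T4 32-36 | T6 36-37 |
Completion: T1=4  T2=29  T3=32  T4=36  T5=21  T6=37
Turnaround (C−A): T1=1  T2=25  T3=28  T4=32  T5=17  T6=33
Waiting = turnaround − burst: T1=0, T2=17, T3=20, T4=23, T5=15, T6=27
Total waiting = 0 + 17 + 20 + 23 + 15 + 27 = 102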